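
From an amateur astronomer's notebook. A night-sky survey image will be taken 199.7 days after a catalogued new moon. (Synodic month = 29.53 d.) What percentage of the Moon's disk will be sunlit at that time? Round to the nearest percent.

199.7/29.53 = 6.763 lunations, so 6 complete cycles and 22.52 d into the next.
The Moon has covered 22.52/29.53 of its cycle, so θ ≈ 360° × 22.52/29.53 = 274.5°.
With cos θ = 0.079, the lit fraction is (1 − 0.079)/2 ≈ 0.460, so 46%.

46%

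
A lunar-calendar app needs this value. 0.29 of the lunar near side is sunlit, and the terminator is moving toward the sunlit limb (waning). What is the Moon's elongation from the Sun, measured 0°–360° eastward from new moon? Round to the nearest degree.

295°

cos θ = 1 − 2f = 0.420, giving a principal value of 65.2°.
A waning Moon lies in 180°–360°, so θ = 360° − 65.2° = 294.8°.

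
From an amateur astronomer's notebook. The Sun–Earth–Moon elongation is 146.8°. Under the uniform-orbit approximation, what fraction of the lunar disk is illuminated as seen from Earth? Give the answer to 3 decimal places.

0.918

f = (1 − cos 146.8°)/2 = (1 − (-0.837))/2 ≈ 0.918.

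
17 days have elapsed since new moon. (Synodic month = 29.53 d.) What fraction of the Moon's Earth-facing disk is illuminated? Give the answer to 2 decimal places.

0.94

Phase angle: θ = 360°·(17 d)/(29.53 d) = 207.2°.
With cos θ = (-0.889), the lit fraction is (1 − (-0.889))/2 ≈ 0.945.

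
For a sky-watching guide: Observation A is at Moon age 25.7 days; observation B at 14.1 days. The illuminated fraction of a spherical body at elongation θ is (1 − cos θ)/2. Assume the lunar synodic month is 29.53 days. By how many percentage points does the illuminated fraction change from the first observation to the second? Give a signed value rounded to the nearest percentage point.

θ₁ = 360° × 25.7/29.53 = 313.3°, f₁ = (1 − cos θ₁)/2 = 0.157.
θ₂ = 360° × 14.1/29.53 = 171.9°, f₂ = (1 − cos θ₂)/2 = 0.995.
Change = f₂ − f₁ = +0.838 → +84 percentage points.

+84 percentage points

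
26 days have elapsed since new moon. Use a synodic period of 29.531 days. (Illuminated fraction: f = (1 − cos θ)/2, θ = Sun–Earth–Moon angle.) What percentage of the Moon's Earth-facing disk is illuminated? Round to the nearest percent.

The Moon has covered 26/29.531 of its cycle, so θ ≈ 360° × 26/29.531 = 317.0°.
With cos θ = 0.731, the lit fraction is (1 − 0.731)/2 ≈ 0.135, so 13%.

13%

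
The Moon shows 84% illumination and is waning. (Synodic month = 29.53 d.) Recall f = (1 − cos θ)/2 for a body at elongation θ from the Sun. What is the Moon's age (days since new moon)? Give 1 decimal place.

cos θ = 1 − 2f = -0.680, giving a principal value of 132.8°.
Since the Moon is past full (waning), take the reflex angle: θ = 360° − 132.8° = 227.2°.
That fraction of the synodic month is 227.2/360 × 29.53 d ≈ 18.63 d.

18.6 days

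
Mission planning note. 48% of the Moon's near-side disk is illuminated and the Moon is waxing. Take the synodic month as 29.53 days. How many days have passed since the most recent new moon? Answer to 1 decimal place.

7.2 days

cos θ = 1 − 2f = 0.040, giving a principal value of 87.7°.
Before full moon the principal value applies: θ = 87.7°.
At 360°/29.53 d per day, 87.7° corresponds to 7.19 days.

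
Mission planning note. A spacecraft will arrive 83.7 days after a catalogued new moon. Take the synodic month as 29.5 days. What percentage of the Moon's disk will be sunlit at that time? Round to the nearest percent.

24%

83.7/29.5 = 2.837 lunations, so 2 complete cycles and 24.70 d into the next.
The Moon has covered 24.70/29.5 of its cycle, so θ ≈ 360° × 24.70/29.5 = 301.4°.
With cos θ = 0.521, the lit fraction is (1 − 0.521)/2 ≈ 0.239, so 24%.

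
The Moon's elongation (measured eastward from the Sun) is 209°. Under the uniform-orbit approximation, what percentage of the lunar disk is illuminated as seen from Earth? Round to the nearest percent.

94%

Half-versine of 209°: (1 − (-0.875))/2 = 0.937, i.e. 94%.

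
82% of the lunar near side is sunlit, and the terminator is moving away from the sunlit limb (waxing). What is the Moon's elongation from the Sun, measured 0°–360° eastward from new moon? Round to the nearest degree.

130°

Invert f = (1 − cos θ)/2 to get cos θ = 1 − 2(0.82) = -0.640, hence θ₀ = arccos -0.640 = 129.8°.
Waxing ⇒ before full, so θ = 129.8°.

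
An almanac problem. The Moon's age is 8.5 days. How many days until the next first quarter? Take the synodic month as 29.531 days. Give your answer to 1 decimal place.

First quarter occurs at elongation 90°, i.e. at age 29.531 × 90/360 = 7.383 d.
Already past this cycle's first quarter; the next is at 7.383 + 29.531 = 36.914 d, so 36.914 − 8.5 = 28.414 days.

28.4 days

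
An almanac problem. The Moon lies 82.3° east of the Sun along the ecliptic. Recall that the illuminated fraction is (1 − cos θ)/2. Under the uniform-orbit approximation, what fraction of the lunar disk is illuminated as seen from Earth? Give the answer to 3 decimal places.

cos 82.3° = 0.134, so f = (1 − 0.134)/2 = 0.433.

0.433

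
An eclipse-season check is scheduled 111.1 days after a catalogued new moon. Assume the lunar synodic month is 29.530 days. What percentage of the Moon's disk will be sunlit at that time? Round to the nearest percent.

111.1 d spans 3 complete synodic months (3 × 29.530 = 88.59 d) plus 22.51 d.
The Moon has covered 22.51/29.530 of its cycle, so θ ≈ 360° × 22.51/29.530 = 274.4°.
With cos θ = 0.077, the lit fraction is (1 − 0.077)/2 ≈ 0.461, so 46%.

46%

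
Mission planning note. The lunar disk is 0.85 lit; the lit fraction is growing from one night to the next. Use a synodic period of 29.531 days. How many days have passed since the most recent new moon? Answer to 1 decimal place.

11.0 days

cos θ = 1 − 2f = -0.700, giving a principal value of 134.4°.
Before full moon the principal value applies: θ = 134.4°.
That fraction of the synodic month is 134.4/360 × 29.531 d ≈ 11.03 d.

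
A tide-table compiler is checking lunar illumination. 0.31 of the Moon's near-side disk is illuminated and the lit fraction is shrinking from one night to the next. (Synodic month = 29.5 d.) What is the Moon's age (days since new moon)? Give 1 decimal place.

cos θ = 1 − 2f = 0.380, giving a principal value of 67.7°.
Waning ⇒ past full, so θ = 360° − 67.7° = 292.3°.
At 360°/29.5 d per day, 292.3° corresponds to 23.96 days.

24.0 days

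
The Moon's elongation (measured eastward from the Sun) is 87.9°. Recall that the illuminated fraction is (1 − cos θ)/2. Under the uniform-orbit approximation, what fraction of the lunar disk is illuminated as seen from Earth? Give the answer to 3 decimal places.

0.482

Half-versine of 87.9°: (1 − 0.037)/2 = 0.482.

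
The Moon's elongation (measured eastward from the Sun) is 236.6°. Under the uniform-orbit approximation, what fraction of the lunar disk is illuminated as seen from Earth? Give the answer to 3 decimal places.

Half-versine of 236.6°: (1 − (-0.550))/2 = 0.775.

0.775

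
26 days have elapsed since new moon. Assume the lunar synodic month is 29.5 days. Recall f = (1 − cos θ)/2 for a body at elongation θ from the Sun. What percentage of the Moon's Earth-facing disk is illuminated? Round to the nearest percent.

13%

The Moon has covered 26/29.5 of its cycle, so θ ≈ 360° × 26/29.5 = 317.3°.
With cos θ = 0.735, the lit fraction is (1 − 0.735)/2 ≈ 0.133, so 13%.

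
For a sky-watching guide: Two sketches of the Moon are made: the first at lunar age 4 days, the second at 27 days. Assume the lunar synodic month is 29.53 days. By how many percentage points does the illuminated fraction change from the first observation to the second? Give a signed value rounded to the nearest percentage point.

θ₁ = 360° × 4/29.53 = 48.8°, f₁ = (1 − cos θ₁)/2 = 0.170.
θ₂ = 360° × 27/29.53 = 329.2°, f₂ = (1 − cos θ₂)/2 = 0.071.
Change = f₂ − f₁ = -0.100 → -10 percentage points.

-10 pp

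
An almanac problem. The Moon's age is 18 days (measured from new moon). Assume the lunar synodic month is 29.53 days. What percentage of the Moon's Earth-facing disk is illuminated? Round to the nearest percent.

Elongation θ = 360° × 18/29.53 ≈ 219.4°.
Illuminated fraction = (1 − cos 219.4°)/2 = (1 − (-0.772))/2 ≈ 0.886, so 89%.

89%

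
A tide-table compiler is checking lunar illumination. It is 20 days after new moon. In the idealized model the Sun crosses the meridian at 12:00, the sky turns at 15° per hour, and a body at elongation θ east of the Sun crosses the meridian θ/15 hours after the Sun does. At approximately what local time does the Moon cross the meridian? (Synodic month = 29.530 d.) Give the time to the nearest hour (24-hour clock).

04:00

Elongation θ = 360° × 20/29.530 ≈ 243.8°.
At 15° of sky rotation per hour, 243.8° corresponds to a 16.25 h lag.
12:00 + 16.25 h ≈ 04:15 → 04:00 to the nearest hour.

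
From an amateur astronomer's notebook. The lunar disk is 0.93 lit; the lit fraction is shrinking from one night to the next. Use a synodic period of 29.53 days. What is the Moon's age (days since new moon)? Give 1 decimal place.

17.3 days

cos θ = 1 − 2f = -0.860, giving a principal value of 149.3°.
Waning ⇒ past full, so θ = 360° − 149.3° = 210.7°.
Age = 29.53 × 210.7°/360° ≈ 17.28 days.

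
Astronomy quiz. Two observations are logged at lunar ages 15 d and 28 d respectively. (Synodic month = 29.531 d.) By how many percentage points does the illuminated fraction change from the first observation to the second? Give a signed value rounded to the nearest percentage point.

-97 pp

First observation: θ = 360°·15/29.531 = 182.9°, so f = 0.999.
Second observation: θ = 341.3°, f = 0.026.
Δf = 0.026 − 0.999 = -0.973, i.e. -97 pp.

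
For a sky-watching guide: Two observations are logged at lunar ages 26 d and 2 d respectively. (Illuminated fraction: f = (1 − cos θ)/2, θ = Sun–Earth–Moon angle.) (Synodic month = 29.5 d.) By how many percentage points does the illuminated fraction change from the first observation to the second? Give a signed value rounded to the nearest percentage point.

-9 percentage points

First observation: θ = 360°·26/29.5 = 317.3°, so f = 0.133.
Second observation: θ = 24.4°, f = 0.045.
Δf = 0.045 − 0.133 = -0.088, i.e. -9 pp.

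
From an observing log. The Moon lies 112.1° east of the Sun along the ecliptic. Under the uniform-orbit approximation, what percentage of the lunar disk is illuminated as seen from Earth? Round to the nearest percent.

69%

cos 112.1° = (-0.376), so f = (1 − (-0.376))/2 = 0.688, i.e. 69%.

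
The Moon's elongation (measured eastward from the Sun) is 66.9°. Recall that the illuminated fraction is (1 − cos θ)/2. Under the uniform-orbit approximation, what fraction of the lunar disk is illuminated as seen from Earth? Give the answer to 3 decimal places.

0.304

f = (1 − cos 66.9°)/2 = (1 − 0.392)/2 ≈ 0.304.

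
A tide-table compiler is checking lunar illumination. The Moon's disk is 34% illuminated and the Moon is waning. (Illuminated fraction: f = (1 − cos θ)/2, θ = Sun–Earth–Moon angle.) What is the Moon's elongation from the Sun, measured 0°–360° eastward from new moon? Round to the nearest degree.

289°

cos θ = 1 − 2f = 0.320, giving a principal value of 71.3°.
A waning Moon lies in 180°–360°, so θ = 360° − 71.3° = 288.7°.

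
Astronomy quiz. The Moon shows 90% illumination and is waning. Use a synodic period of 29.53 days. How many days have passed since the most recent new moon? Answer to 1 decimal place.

17.8 days

Invert f = (1 − cos θ)/2 to get cos θ = 1 − 2(0.90) = -0.800, hence θ₀ = arccos -0.800 = 143.1°.
A waning Moon lies in 180°–360°, so θ = 360° − 143.1° = 216.9°.
Age = 29.53 × 216.9°/360° ≈ 17.79 days.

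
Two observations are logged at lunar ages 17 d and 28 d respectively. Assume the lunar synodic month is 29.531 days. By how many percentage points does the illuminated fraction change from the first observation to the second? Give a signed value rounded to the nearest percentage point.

-92 percentage points

First observation: θ = 360°·17/29.531 = 207.2°, so f = 0.945.
Second observation: θ = 341.3°, f = 0.026.
Δf = 0.026 − 0.945 = -0.918, i.e. -92 pp.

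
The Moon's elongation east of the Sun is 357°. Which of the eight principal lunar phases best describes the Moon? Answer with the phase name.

new moon

The new moon sector spans roughly -22°–22°; 357° falls inside it.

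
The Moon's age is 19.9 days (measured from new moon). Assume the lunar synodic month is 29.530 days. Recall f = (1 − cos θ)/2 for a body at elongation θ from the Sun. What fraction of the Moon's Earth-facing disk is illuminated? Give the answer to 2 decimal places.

The Moon has covered 19.9/29.530 of its cycle, so θ ≈ 360° × 19.9/29.530 = 242.6°.
With cos θ = (-0.460), the lit fraction is (1 − (-0.460))/2 ≈ 0.730.

0.73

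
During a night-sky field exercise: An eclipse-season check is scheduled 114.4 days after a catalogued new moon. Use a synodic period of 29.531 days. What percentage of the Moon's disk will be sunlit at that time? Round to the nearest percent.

Reduce mod P: 114.4 − 3×29.531 = 25.81 d into the current lunation.
The Moon has covered 25.81/29.531 of its cycle, so θ ≈ 360° × 25.81/29.531 = 314.6°.
cos 314.6° = 0.702, so f = (1 − 0.702)/2 = 0.149, so 15%.

15%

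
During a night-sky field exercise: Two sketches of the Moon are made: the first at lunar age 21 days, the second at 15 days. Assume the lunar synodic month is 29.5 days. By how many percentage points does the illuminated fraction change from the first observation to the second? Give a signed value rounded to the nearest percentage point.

+38 pp

First observation: θ = 360°·21/29.5 = 256.3°, so f = 0.619.
Second observation: θ = 183.1°, f = 0.999.
Δf = 0.999 − 0.619 = +0.381, i.e. +38 pp.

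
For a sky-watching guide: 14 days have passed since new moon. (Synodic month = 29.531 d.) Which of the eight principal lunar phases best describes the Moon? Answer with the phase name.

At 14/29.531 of the cycle, θ ≈ 171° — the full moon range.

full moon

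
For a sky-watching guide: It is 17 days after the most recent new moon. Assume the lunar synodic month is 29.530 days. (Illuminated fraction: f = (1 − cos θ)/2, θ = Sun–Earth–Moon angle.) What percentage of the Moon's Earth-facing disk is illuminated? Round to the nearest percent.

94%

The Moon has covered 17/29.530 of its cycle, so θ ≈ 360° × 17/29.530 = 207.2°.
Illuminated fraction = (1 − cos 207.2°)/2 = (1 − (-0.889))/2 ≈ 0.945, so 94%.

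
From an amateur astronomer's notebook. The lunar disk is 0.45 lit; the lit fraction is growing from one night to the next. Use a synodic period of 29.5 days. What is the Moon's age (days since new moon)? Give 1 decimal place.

6.9 days

Invert f = (1 − cos θ)/2 to get cos θ = 1 − 2(0.45) = 0.100, hence θ₀ = arccos 0.100 = 84.3°.
Waxing ⇒ before full, so θ = 84.3°.
That fraction of the synodic month is 84.3/360 × 29.5 d ≈ 6.90 d.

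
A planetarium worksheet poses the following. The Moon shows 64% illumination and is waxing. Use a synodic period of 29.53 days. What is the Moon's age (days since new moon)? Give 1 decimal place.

Invert f = (1 − cos θ)/2 to get cos θ = 1 − 2(0.64) = -0.280, hence θ₀ = arccos -0.280 = 106.3°.
The Moon is waxing (0°–180°), so θ = 106.3° directly.
At 360°/29.53 d per day, 106.3° corresponds to 8.72 days.

8.7 days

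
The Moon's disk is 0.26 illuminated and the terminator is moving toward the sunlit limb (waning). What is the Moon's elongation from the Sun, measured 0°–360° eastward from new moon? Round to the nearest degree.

Invert f = (1 − cos θ)/2 to get cos θ = 1 − 2(0.26) = 0.480, hence θ₀ = arccos 0.480 = 61.3°.
A waning Moon lies in 180°–360°, so θ = 360° − 61.3° = 298.7°.

299°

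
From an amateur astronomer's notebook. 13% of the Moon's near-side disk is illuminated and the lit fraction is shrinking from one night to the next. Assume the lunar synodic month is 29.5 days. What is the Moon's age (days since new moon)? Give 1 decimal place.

26.0 days

From f = (1 − cos θ)/2: cos θ = 1 − 2×0.13 = 0.740; arccos → 42.3°.
Since the Moon is past full (waning), take the reflex angle: θ = 360° − 42.3° = 317.7°.
That fraction of the synodic month is 317.7/360 × 29.5 d ≈ 26.04 d.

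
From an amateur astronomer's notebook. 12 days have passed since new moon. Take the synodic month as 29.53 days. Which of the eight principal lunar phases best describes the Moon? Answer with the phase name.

At 12/29.53 of the cycle, θ ≈ 146° — the waxing gibbous range.

waxing gibbous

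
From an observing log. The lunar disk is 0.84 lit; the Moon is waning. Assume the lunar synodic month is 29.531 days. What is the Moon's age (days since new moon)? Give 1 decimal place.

Invert f = (1 − cos θ)/2 to get cos θ = 1 − 2(0.84) = -0.680, hence θ₀ = arccos -0.680 = 132.8°.
Since the Moon is past full (waning), take the reflex angle: θ = 360° − 132.8° = 227.2°.
Age = 29.531 × 227.2°/360° ≈ 18.63 days.

18.6 days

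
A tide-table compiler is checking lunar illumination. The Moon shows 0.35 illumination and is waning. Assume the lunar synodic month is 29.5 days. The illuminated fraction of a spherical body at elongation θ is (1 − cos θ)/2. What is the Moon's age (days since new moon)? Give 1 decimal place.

23.6 days

From f = (1 − cos θ)/2: cos θ = 1 − 2×0.35 = 0.300; arccos → 72.5°.
Waning ⇒ past full, so θ = 360° − 72.5° = 287.5°.
At 360°/29.5 d per day, 287.5° corresponds to 23.56 days.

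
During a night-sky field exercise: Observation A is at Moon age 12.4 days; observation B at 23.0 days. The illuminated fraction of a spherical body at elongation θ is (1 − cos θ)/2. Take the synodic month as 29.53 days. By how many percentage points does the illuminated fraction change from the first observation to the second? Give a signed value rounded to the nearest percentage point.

-53 pp

First observation: θ = 360°·12.4/29.53 = 151.2°, so f = 0.938.
Second observation: θ = 280.4°, f = 0.410.
Δf = 0.410 − 0.938 = -0.528, i.e. -53 pp.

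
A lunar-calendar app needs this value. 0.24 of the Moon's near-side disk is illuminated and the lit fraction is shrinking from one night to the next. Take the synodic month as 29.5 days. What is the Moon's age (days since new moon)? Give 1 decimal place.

24.7 days

cos θ = 1 − 2f = 0.520, giving a principal value of 58.7°.
Waning ⇒ past full, so θ = 360° − 58.7° = 301.3°.
Age = 29.5 × 301.3°/360° ≈ 24.69 days.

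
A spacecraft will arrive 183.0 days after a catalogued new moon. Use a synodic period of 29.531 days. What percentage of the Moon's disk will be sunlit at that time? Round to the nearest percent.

34%

Reduce mod P: 183.0 − 6×29.531 = 5.81 d into the current lunation.
The Moon has covered 5.81/29.531 of its cycle, so θ ≈ 360° × 5.81/29.531 = 70.9°.
Illuminated fraction = (1 − cos 70.9°)/2 = (1 − 0.328)/2 ≈ 0.336, so 34%.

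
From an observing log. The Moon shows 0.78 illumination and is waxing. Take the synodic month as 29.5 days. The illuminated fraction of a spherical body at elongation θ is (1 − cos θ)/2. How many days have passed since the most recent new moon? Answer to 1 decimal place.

10.2 days

Invert f = (1 − cos θ)/2 to get cos θ = 1 − 2(0.78) = -0.560, hence θ₀ = arccos -0.560 = 124.1°.
Waxing ⇒ before full, so θ = 124.1°.
At 360°/29.5 d per day, 124.1° corresponds to 10.17 days.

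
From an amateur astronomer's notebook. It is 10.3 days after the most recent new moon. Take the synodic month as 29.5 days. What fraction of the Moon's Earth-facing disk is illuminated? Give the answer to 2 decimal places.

Elongation θ = 360° × 10.3/29.5 ≈ 125.7°.
Illuminated fraction = (1 − cos 125.7°)/2 = (1 − (-0.583))/2 ≈ 0.792.

0.79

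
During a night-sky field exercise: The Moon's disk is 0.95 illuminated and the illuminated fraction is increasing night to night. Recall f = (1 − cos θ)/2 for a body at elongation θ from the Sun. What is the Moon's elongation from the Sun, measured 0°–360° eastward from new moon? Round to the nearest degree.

Invert f = (1 − cos θ)/2 to get cos θ = 1 − 2(0.95) = -0.900, hence θ₀ = arccos -0.900 = 154.2°.
Before full moon the principal value applies: θ = 154.2°.

154°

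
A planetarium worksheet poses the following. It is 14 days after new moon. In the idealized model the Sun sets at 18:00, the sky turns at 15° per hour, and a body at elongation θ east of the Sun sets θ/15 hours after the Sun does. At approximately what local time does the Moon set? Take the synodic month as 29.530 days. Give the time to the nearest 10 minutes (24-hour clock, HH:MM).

05:20

Phase angle: θ = 360°·(14 d)/(29.530 d) = 170.7°.
At 15° of sky rotation per hour, 170.7° corresponds to a 11.38 h lag.
18:00 + 11.378 h ≈ 05:23 → 05:20 to the nearest ten minutes.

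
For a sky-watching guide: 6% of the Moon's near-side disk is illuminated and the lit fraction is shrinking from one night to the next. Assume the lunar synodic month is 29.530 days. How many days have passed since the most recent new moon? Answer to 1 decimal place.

From f = (1 − cos θ)/2: cos θ = 1 − 2×0.06 = 0.880; arccos → 28.4°.
A waning Moon lies in 180°–360°, so θ = 360° − 28.4° = 331.6°.
Age = 29.530 × 331.6°/360° ≈ 27.20 days.

27.2 days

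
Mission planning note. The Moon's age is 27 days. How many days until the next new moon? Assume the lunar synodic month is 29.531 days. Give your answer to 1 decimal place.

One full lunation from the last new moon is 29.531 d; remaining = 29.531 − 27 = 2.531 d.

2.5 days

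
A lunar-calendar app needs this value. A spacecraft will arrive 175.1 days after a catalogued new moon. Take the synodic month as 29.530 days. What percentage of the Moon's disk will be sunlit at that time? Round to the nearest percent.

5%

175.1 d spans 5 complete synodic months (5 × 29.530 = 147.65 d) plus 27.45 d.
Elongation θ = 360° × 27.45/29.530 ≈ 334.6°.
cos 334.6° = 0.904, so f = (1 − 0.904)/2 = 0.048, so 5%.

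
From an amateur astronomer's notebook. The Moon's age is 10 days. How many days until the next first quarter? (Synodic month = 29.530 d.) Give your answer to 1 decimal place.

First quarter is 0.25 of the way through the cycle: age 0.25 × 29.530 = 7.383 d.
This lunation's first quarter (7.383 d) has passed, so add one period: 36.913 − 10 = 26.913 days.

26.9 days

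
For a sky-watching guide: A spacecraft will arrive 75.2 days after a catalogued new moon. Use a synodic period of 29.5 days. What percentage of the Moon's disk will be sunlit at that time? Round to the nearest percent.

Reduce mod P: 75.2 − 2×29.5 = 16.20 d into the current lunation.
Phase angle: θ = 360°·(16.20 d)/(29.5 d) = 197.7°.
cos 197.7° = (-0.953), so f = (1 − (-0.953))/2 = 0.976, so 98%.

98%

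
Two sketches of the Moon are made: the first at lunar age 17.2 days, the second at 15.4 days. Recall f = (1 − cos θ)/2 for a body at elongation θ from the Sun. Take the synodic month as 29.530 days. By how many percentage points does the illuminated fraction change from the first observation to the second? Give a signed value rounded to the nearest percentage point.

First observation: θ = 360°·17.2/29.530 = 209.7°, so f = 0.934.
Second observation: θ = 187.7°, f = 0.995.
Δf = 0.995 − 0.934 = +0.061, i.e. +6 pp.

+6 pp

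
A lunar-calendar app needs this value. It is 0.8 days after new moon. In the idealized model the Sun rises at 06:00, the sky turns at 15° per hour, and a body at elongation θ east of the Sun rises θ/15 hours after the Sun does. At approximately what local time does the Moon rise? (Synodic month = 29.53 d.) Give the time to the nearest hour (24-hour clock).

07:00

Elongation θ = 360° × 0.8/29.53 ≈ 9.8°.
At 15° of sky rotation per hour, 9.8° corresponds to a 0.65 h lag.
06:00 + 0.65 h ≈ 06:39 → 07:00 to the nearest hour.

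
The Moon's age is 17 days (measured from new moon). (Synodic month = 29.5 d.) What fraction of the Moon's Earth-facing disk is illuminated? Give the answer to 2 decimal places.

Phase angle: θ = 360°·(17 d)/(29.5 d) = 207.5°.
With cos θ = (-0.887), the lit fraction is (1 − (-0.887))/2 ≈ 0.944.

0.94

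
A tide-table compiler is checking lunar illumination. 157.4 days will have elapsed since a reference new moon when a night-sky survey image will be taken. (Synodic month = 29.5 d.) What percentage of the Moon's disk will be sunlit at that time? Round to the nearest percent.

157.4/29.5 = 5.336 lunations, so 5 complete cycles and 9.90 d into the next.
The Moon has covered 9.90/29.5 of its cycle, so θ ≈ 360° × 9.90/29.5 = 120.8°.
Illuminated fraction = (1 − cos 120.8°)/2 = (1 − (-0.512))/2 ≈ 0.756, so 76%.

76%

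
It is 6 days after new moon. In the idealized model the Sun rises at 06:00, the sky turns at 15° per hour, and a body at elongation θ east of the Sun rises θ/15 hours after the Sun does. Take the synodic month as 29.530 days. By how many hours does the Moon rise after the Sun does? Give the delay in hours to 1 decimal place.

4.9 h

Phase angle: θ = 360°·(6 d)/(29.530 d) = 73.1°.
Delay after the Sun = 73.1° / (15°/h) ≈ 4.88 h.
So the Moon rises 4.88 h after the Sun.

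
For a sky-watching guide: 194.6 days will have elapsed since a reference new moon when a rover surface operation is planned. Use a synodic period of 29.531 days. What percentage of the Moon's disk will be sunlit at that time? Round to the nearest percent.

92%

Reduce mod P: 194.6 − 6×29.531 = 17.41 d into the current lunation.
Phase angle: θ = 360°·(17.41 d)/(29.531 d) = 212.3°.
With cos θ = (-0.845), the lit fraction is (1 − (-0.845))/2 ≈ 0.923, so 92%.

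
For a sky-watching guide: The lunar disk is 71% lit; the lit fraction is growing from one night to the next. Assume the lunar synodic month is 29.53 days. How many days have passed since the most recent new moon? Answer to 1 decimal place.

9.4 days

cos θ = 1 − 2f = -0.420, giving a principal value of 114.8°.
Before full moon the principal value applies: θ = 114.8°.
Age = 29.53 × 114.8°/360° ≈ 9.42 days.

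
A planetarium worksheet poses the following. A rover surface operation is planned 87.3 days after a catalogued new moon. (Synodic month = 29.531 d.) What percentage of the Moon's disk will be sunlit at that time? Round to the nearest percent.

87.3 d spans 2 complete synodic months (2 × 29.531 = 59.06 d) plus 28.24 d.
Phase angle: θ = 360°·(28.24 d)/(29.531 d) = 344.2°.
With cos θ = 0.962, the lit fraction is (1 − 0.962)/2 ≈ 0.019, so 2%.

2%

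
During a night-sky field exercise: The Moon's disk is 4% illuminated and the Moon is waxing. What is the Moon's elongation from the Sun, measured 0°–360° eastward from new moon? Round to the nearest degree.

23°

From f = (1 − cos θ)/2: cos θ = 1 − 2×0.04 = 0.920; arccos → 23.1°.
Before full moon the principal value applies: θ = 23.1°.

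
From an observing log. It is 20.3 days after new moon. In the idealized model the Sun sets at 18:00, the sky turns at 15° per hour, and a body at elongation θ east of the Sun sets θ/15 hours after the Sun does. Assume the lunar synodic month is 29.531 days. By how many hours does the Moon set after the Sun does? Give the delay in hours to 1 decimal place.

The Moon has covered 20.3/29.531 of its cycle, so θ ≈ 360° × 20.3/29.531 = 247.5°.
Delay after the Sun = 247.5° / (15°/h) ≈ 16.50 h.
So the Moon sets 16.50 h after the Sun.

16.5 h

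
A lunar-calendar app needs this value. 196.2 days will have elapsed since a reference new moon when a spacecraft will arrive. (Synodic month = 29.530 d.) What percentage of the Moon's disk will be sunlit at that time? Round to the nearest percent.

196.2 d spans 6 complete synodic months (6 × 29.530 = 177.18 d) plus 19.02 d.
Elongation θ = 360° × 19.02/29.530 ≈ 231.9°.
Illuminated fraction = (1 − cos 231.9°)/2 = (1 − (-0.617))/2 ≈ 0.809, so 81%.

81%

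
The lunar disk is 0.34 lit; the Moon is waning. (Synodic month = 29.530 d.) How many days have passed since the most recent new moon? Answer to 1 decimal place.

From f = (1 − cos θ)/2: cos θ = 1 − 2×0.34 = 0.320; arccos → 71.3°.
Since the Moon is past full (waning), take the reflex angle: θ = 360° − 71.3° = 288.7°.
Age = 29.530 × 288.7°/360° ≈ 23.68 days.

23.7 days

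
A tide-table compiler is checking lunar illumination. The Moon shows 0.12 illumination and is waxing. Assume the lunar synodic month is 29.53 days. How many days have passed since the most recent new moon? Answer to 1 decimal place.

Invert f = (1 − cos θ)/2 to get cos θ = 1 − 2(0.12) = 0.760, hence θ₀ = arccos 0.760 = 40.5°.
The Moon is waxing (0°–180°), so θ = 40.5° directly.
Age = 29.53 × 40.5°/360° ≈ 3.33 days.

3.3 days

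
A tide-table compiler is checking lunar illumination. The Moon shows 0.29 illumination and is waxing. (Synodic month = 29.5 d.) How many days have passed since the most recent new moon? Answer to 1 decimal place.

5.3 days

cos θ = 1 − 2f = 0.420, giving a principal value of 65.2°.
Waxing ⇒ before full, so θ = 65.2°.
Age = 29.5 × 65.2°/360° ≈ 5.34 days.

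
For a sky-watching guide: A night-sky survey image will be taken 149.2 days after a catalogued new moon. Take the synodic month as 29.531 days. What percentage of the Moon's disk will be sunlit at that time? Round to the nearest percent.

3%

149.2/29.531 = 5.052 lunations, so 5 complete cycles and 1.54 d into the next.
Elongation θ = 360° × 1.54/29.531 ≈ 18.8°.
With cos θ = 0.946, the lit fraction is (1 − 0.946)/2 ≈ 0.027, so 3%.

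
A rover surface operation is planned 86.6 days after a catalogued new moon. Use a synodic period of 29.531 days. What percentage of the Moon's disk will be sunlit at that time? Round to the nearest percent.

4%

Reduce mod P: 86.6 − 2×29.531 = 27.54 d into the current lunation.
The Moon has covered 27.54/29.531 of its cycle, so θ ≈ 360° × 27.54/29.531 = 335.7°.
With cos θ = 0.911, the lit fraction is (1 − 0.911)/2 ≈ 0.044, so 4%.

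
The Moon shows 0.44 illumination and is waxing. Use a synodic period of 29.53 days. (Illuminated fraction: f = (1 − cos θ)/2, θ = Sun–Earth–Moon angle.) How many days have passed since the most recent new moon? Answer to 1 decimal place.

6.8 days

cos θ = 1 − 2f = 0.120, giving a principal value of 83.1°.
Waxing ⇒ before full, so θ = 83.1°.
Age = 29.53 × 83.1°/360° ≈ 6.82 days.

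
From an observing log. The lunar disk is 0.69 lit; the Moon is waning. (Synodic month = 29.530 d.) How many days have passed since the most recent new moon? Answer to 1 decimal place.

20.3 days

Invert f = (1 − cos θ)/2 to get cos θ = 1 − 2(0.69) = -0.380, hence θ₀ = arccos -0.380 = 112.3°.
Since the Moon is past full (waning), take the reflex angle: θ = 360° − 112.3° = 247.7°.
Age = 29.530 × 247.7°/360° ≈ 20.32 days.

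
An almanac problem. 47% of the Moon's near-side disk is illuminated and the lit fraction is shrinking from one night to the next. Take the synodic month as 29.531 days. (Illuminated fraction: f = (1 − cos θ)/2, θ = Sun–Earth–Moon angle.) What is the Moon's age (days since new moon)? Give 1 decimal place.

From f = (1 − cos θ)/2: cos θ = 1 − 2×0.47 = 0.060; arccos → 86.6°.
Waning ⇒ past full, so θ = 360° − 86.6° = 273.4°.
That fraction of the synodic month is 273.4/360 × 29.531 d ≈ 22.43 d.

22.4 days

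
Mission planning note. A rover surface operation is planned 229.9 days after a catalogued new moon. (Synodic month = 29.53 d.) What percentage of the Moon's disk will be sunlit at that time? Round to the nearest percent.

39%

229.9 d spans 7 complete synodic months (7 × 29.53 = 206.71 d) plus 23.19 d.
The Moon has covered 23.19/29.53 of its cycle, so θ ≈ 360° × 23.19/29.53 = 282.7°.
Illuminated fraction = (1 − cos 282.7°)/2 = (1 − 0.220)/2 ≈ 0.390, so 39%.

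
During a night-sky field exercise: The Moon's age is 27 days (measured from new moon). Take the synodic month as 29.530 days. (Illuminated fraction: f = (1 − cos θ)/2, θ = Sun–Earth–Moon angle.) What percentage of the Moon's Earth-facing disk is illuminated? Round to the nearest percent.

7%

The Moon has covered 27/29.530 of its cycle, so θ ≈ 360° × 27/29.530 = 329.2°.
With cos θ = 0.859, the lit fraction is (1 − 0.859)/2 ≈ 0.071, so 7%.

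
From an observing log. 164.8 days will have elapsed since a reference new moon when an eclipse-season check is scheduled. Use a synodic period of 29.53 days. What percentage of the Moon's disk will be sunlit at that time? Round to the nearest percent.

Reduce mod P: 164.8 − 5×29.53 = 17.15 d into the current lunation.
Phase angle: θ = 360°·(17.15 d)/(29.53 d) = 209.1°.
Illuminated fraction = (1 − cos 209.1°)/2 = (1 − (-0.874))/2 ≈ 0.937, so 94%.

94%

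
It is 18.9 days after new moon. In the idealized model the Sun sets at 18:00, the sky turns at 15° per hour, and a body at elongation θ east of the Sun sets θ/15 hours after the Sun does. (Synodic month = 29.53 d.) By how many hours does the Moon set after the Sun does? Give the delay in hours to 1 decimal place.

Elongation θ = 360° × 18.9/29.53 ≈ 230.4°.
At 15° of sky rotation per hour, 230.4° corresponds to a 15.36 h lag.
So the Moon sets 15.36 h after the Sun.

15.4 h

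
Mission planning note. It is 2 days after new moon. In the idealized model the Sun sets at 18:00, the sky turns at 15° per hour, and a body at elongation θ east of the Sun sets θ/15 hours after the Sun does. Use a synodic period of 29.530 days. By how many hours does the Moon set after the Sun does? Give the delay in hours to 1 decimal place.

1.6 h

The Moon has covered 2/29.530 of its cycle, so θ ≈ 360° × 2/29.530 = 24.4°.
The Moon trails the Sun by θ/15 = 24.4/15 ≈ 1.63 hours.
So the Moon sets 1.63 h after the Sun.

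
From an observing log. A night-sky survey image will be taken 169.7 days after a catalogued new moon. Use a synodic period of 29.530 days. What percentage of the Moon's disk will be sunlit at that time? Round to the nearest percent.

169.7/29.530 = 5.747 lunations, so 5 complete cycles and 22.05 d into the next.
The Moon has covered 22.05/29.530 of its cycle, so θ ≈ 360° × 22.05/29.530 = 268.8°.
Illuminated fraction = (1 − cos 268.8°)/2 = (1 − (-0.021))/2 ≈ 0.510, so 51%.

51%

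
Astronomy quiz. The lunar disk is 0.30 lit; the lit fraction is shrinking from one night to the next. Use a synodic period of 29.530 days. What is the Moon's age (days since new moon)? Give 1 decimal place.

From f = (1 − cos θ)/2: cos θ = 1 − 2×0.30 = 0.400; arccos → 66.4°.
A waning Moon lies in 180°–360°, so θ = 360° − 66.4° = 293.6°.
At 360°/29.530 d per day, 293.6° corresponds to 24.08 days.

24.1 days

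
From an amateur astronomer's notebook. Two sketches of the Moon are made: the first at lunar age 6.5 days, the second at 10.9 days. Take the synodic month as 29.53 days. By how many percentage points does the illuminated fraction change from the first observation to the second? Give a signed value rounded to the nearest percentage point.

First observation: θ = 360°·6.5/29.53 = 79.2°, so f = 0.407.
Second observation: θ = 132.9°, f = 0.840.
Δf = 0.840 − 0.407 = +0.434, i.e. +43 pp.

+43 pp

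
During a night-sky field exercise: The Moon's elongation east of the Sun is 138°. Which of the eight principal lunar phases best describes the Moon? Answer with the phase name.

waxing gibbous

The waxing gibbous sector spans roughly 112°–158°; 138° falls inside it.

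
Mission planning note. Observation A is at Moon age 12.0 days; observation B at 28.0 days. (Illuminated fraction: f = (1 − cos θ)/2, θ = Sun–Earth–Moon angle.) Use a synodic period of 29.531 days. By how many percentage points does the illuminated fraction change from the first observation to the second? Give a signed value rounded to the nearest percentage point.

-89 pp

θ₁ = 360° × 12.0/29.531 = 146.3°, f₁ = (1 − cos θ₁)/2 = 0.916.
θ₂ = 360° × 28.0/29.531 = 341.3°, f₂ = (1 − cos θ₂)/2 = 0.026.
Change = f₂ − f₁ = -0.890 → -89 percentage points.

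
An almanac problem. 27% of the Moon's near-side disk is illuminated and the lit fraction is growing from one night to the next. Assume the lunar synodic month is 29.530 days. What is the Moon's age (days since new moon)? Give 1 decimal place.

cos θ = 1 − 2f = 0.460, giving a principal value of 62.6°.
Waxing ⇒ before full, so θ = 62.6°.
At 360°/29.530 d per day, 62.6° corresponds to 5.14 days.

5.1 days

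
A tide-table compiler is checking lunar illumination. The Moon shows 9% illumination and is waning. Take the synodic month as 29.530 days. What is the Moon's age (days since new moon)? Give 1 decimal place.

cos θ = 1 − 2f = 0.820, giving a principal value of 34.9°.
A waning Moon lies in 180°–360°, so θ = 360° − 34.9° = 325.1°.
Age = 29.530 × 325.1°/360° ≈ 26.67 days.

26.7 days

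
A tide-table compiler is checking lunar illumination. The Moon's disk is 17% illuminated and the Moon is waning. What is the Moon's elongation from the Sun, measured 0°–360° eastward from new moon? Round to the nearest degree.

cos θ = 1 − 2f = 0.660, giving a principal value of 48.7°.
Since the Moon is past full (waning), take the reflex angle: θ = 360° − 48.7° = 311.3°.

311°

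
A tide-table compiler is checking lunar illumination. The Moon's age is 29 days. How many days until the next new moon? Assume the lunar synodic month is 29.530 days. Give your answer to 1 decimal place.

0.5 days

One full lunation from the last new moon is 29.530 d; remaining = 29.530 − 29 = 0.530 d.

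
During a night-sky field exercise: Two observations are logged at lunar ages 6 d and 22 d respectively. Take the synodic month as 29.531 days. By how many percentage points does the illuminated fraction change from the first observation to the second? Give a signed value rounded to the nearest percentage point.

First observation: θ = 360°·6/29.531 = 73.1°, so f = 0.355.
Second observation: θ = 268.2°, f = 0.516.
Δf = 0.516 − 0.355 = +0.161, i.e. +16 pp.

+16 percentage points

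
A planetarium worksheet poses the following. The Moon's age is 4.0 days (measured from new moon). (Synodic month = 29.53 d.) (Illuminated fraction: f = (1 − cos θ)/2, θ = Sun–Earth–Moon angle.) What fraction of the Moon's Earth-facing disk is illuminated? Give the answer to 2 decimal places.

The Moon has covered 4.0/29.53 of its cycle, so θ ≈ 360° × 4.0/29.53 = 48.8°.
With cos θ = 0.659, the lit fraction is (1 − 0.659)/2 ≈ 0.170.

0.17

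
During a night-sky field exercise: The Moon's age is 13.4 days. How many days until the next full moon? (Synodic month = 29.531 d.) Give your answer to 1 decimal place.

1.4 days

Full moon occurs at elongation 180°, i.e. at age 29.531 × 180/360 = 14.765 d.
So 1.365 days remain (14.765 − 13.4).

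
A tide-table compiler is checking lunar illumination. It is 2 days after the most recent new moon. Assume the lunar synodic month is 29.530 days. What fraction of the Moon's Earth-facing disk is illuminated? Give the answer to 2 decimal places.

Elongation θ = 360° × 2/29.530 ≈ 24.4°.
Illuminated fraction = (1 − cos 24.4°)/2 = (1 − 0.911)/2 ≈ 0.045.

0.04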